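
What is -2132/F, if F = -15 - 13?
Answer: 533/7 ≈ 76.143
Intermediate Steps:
F = -28
-2132/F = -2132/(-28) = -2132*(-1)/28 = -164*(-13/28) = 533/7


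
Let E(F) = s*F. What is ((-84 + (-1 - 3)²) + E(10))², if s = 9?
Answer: 484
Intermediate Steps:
E(F) = 9*F
((-84 + (-1 - 3)²) + E(10))² = ((-84 + (-1 - 3)²) + 9*10)² = ((-84 + (-4)²) + 90)² = ((-84 + 16) + 90)² = (-68 + 90)² = 22² = 484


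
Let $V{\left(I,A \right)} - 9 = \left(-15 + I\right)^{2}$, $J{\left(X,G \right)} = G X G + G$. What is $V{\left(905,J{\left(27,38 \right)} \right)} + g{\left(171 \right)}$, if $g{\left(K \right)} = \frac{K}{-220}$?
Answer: $\frac{174263809}{220} \approx 7.9211 \cdot 10^{5}$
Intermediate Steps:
$J{\left(X,G \right)} = G + X G^{2}$ ($J{\left(X,G \right)} = X G^{2} + G = G + X G^{2}$)
$V{\left(I,A \right)} = 9 + \left(-15 + I\right)^{2}$
$g{\left(K \right)} = - \frac{K}{220}$ ($g{\left(K \right)} = K \left(- \frac{1}{220}\right) = - \frac{K}{220}$)
$V{\left(905,J{\left(27,38 \right)} \right)} + g{\left(171 \right)} = \left(9 + \left(-15 + 905\right)^{2}\right) - \frac{171}{220} = \left(9 + 890^{2}\right) - \frac{171}{220} = \left(9 + 792100\right) - \frac{171}{220} = 792109 - \frac{171}{220} = \frac{174263809}{220}$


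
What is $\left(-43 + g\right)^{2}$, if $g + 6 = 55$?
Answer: $36$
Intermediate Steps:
$g = 49$ ($g = -6 + 55 = 49$)
$\left(-43 + g\right)^{2} = \left(-43 + 49\right)^{2} = 6^{2} = 36$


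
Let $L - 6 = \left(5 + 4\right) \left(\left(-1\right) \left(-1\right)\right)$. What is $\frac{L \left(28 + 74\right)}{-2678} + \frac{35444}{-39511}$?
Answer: $- \frac{77685431}{52905229} \approx -1.4684$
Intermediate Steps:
$L = 15$ ($L = 6 + \left(5 + 4\right) \left(\left(-1\right) \left(-1\right)\right) = 6 + 9 \cdot 1 = 6 + 9 = 15$)
$\frac{L \left(28 + 74\right)}{-2678} + \frac{35444}{-39511} = \frac{15 \left(28 + 74\right)}{-2678} + \frac{35444}{-39511} = 15 \cdot 102 \left(- \frac{1}{2678}\right) + 35444 \left(- \frac{1}{39511}\right) = 1530 \left(- \frac{1}{2678}\right) - \frac{35444}{39511} = - \frac{765}{1339} - \frac{35444}{39511} = - \frac{77685431}{52905229}$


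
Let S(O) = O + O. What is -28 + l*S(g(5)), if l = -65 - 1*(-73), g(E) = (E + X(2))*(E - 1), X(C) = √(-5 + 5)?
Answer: 292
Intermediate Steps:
X(C) = 0 (X(C) = √0 = 0)
g(E) = E*(-1 + E) (g(E) = (E + 0)*(E - 1) = E*(-1 + E))
S(O) = 2*O
l = 8 (l = -65 + 73 = 8)
-28 + l*S(g(5)) = -28 + 8*(2*(5*(-1 + 5))) = -28 + 8*(2*(5*4)) = -28 + 8*(2*20) = -28 + 8*40 = -28 + 320 = 292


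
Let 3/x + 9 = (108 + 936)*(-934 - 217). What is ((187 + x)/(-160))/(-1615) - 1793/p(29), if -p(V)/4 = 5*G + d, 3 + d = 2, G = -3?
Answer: -5799217833653/207004756800 ≈ -28.015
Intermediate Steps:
d = -1 (d = -3 + 2 = -1)
x = -1/400551 (x = 3/(-9 + (108 + 936)*(-934 - 217)) = 3/(-9 + 1044*(-1151)) = 3/(-9 - 1201644) = 3/(-1201653) = 3*(-1/1201653) = -1/400551 ≈ -2.4966e-6)
p(V) = 64 (p(V) = -4*(5*(-3) - 1) = -4*(-15 - 1) = -4*(-16) = 64)
((187 + x)/(-160))/(-1615) - 1793/p(29) = ((187 - 1/400551)/(-160))/(-1615) - 1793/64 = ((74903036/400551)*(-1/160))*(-1/1615) - 1793*1/64 = -18725759/16022040*(-1/1615) - 1793/64 = 18725759/25875594600 - 1793/64 = -5799217833653/207004756800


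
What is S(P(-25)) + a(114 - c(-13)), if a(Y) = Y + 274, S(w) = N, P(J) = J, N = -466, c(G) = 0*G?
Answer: -78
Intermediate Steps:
c(G) = 0
S(w) = -466
a(Y) = 274 + Y
S(P(-25)) + a(114 - c(-13)) = -466 + (274 + (114 - 1*0)) = -466 + (274 + (114 + 0)) = -466 + (274 + 114) = -466 + 388 = -78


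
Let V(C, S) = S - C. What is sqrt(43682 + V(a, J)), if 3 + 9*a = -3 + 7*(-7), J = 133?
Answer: sqrt(394390)/3 ≈ 209.33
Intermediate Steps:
a = -55/9 (a = -1/3 + (-3 + 7*(-7))/9 = -1/3 + (-3 - 49)/9 = -1/3 + (1/9)*(-52) = -1/3 - 52/9 = -55/9 ≈ -6.1111)
sqrt(43682 + V(a, J)) = sqrt(43682 + (133 - 1*(-55/9))) = sqrt(43682 + (133 + 55/9)) = sqrt(43682 + 1252/9) = sqrt(394390/9) = sqrt(394390)/3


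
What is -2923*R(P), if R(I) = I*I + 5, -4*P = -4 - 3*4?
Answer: -61383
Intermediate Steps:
P = 4 (P = -(-4 - 3*4)/4 = -(-4 - 12)/4 = -¼*(-16) = 4)
R(I) = 5 + I² (R(I) = I² + 5 = 5 + I²)
-2923*R(P) = -2923*(5 + 4²) = -2923*(5 + 16) = -2923*21 = -61383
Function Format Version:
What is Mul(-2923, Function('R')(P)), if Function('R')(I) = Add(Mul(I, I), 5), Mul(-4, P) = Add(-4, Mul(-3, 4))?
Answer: -61383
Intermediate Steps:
P = 4 (P = Mul(Rational(-1, 4), Add(-4, Mul(-3, 4))) = Mul(Rational(-1, 4), Add(-4, -12)) = Mul(Rational(-1, 4), -16) = 4)
Function('R')(I) = Add(5, Pow(I, 2)) (Function('R')(I) = Add(Pow(I, 2), 5) = Add(5, Pow(I, 2)))
Mul(-2923, Function('R')(P)) = Mul(-2923, Add(5, Pow(4, 2))) = Mul(-2923, Add(5, 16)) = Mul(-2923, 21) = -61383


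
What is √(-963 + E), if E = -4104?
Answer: 3*I*√563 ≈ 71.183*I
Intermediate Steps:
√(-963 + E) = √(-963 - 4104) = √(-5067) = 3*I*√563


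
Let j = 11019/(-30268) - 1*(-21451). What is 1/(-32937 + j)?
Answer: -30268/347669267 ≈ -8.7060e-5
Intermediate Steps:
j = 649267849/30268 (j = 11019*(-1/30268) + 21451 = -11019/30268 + 21451 = 649267849/30268 ≈ 21451.)
1/(-32937 + j) = 1/(-32937 + 649267849/30268) = 1/(-347669267/30268) = -30268/347669267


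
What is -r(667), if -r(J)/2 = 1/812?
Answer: 1/406 ≈ 0.0024631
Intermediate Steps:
r(J) = -1/406 (r(J) = -2/812 = -2*1/812 = -1/406)
-r(667) = -1*(-1/406) = 1/406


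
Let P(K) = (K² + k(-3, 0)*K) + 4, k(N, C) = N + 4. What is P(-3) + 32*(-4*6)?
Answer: -758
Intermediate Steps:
k(N, C) = 4 + N
P(K) = 4 + K + K² (P(K) = (K² + (4 - 3)*K) + 4 = (K² + 1*K) + 4 = (K² + K) + 4 = (K + K²) + 4 = 4 + K + K²)
P(-3) + 32*(-4*6) = (4 - 3 + (-3)²) + 32*(-4*6) = (4 - 3 + 9) + 32*(-24) = 10 - 768 = -758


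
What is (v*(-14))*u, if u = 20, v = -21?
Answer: 5880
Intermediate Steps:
(v*(-14))*u = -21*(-14)*20 = 294*20 = 5880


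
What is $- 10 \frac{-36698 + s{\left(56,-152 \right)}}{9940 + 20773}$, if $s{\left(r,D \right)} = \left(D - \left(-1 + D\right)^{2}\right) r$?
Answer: $\frac{13561140}{30713} \approx 441.54$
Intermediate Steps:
$s{\left(r,D \right)} = r \left(D - \left(-1 + D\right)^{2}\right)$
$- 10 \frac{-36698 + s{\left(56,-152 \right)}}{9940 + 20773} = - 10 \frac{-36698 + 56 \left(-152 - \left(-1 - 152\right)^{2}\right)}{9940 + 20773} = - 10 \frac{-36698 + 56 \left(-152 - \left(-153\right)^{2}\right)}{30713} = - 10 \left(-36698 + 56 \left(-152 - 23409\right)\right) \frac{1}{30713} = - 10 \left(-36698 + 56 \left(-23561\right)\right) \frac{1}{30713} = - 10 \left(-36698 - 1319416\right) \frac{1}{30713} = - 10 \left(\left(-1356114\right) \frac{1}{30713}\right) = \left(-10\right) \left(- \frac{1356114}{30713}\right) = \frac{13561140}{30713}$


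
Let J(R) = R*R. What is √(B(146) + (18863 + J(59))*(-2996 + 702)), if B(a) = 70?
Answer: I*√51257066 ≈ 7159.4*I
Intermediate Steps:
J(R) = R²
√(B(146) + (18863 + J(59))*(-2996 + 702)) = √(70 + (18863 + 59²)*(-2996 + 702)) = √(70 + (18863 + 3481)*(-2294)) = √(70 + 22344*(-2294)) = √(70 - 51257136) = √(-51257066) = I*√51257066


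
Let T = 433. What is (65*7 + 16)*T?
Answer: 203943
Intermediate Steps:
(65*7 + 16)*T = (65*7 + 16)*433 = (455 + 16)*433 = 471*433 = 203943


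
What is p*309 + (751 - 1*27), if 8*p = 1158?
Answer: 181807/4 ≈ 45452.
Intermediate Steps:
p = 579/4 (p = (⅛)*1158 = 579/4 ≈ 144.75)
p*309 + (751 - 1*27) = (579/4)*309 + (751 - 1*27) = 178911/4 + (751 - 27) = 178911/4 + 724 = 181807/4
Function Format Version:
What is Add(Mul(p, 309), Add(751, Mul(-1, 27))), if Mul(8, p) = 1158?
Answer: Rational(181807, 4) ≈ 45452.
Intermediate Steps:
p = Rational(579, 4) (p = Mul(Rational(1, 8), 1158) = Rational(579, 4) ≈ 144.75)
Add(Mul(p, 309), Add(751, Mul(-1, 27))) = Add(Mul(Rational(579, 4), 309), Add(751, Mul(-1, 27))) = Add(Rational(178911, 4), Add(751, -27)) = Add(Rational(178911, 4), 724) = Rational(181807, 4)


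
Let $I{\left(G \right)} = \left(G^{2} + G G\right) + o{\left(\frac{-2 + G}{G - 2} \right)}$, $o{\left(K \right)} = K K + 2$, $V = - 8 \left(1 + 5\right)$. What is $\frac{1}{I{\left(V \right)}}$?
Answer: $\frac{1}{4611} \approx 0.00021687$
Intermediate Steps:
$V = -48$ ($V = \left(-8\right) 6 = -48$)
$o{\left(K \right)} = 2 + K^{2}$ ($o{\left(K \right)} = K^{2} + 2 = 2 + K^{2}$)
$I{\left(G \right)} = 3 + 2 G^{2}$ ($I{\left(G \right)} = \left(G^{2} + G G\right) + \left(2 + \left(\frac{-2 + G}{G - 2}\right)^{2}\right) = \left(G^{2} + G^{2}\right) + \left(2 + \left(\frac{-2 + G}{-2 + G}\right)^{2}\right) = 2 G^{2} + \left(2 + 1^{2}\right) = 2 G^{2} + \left(2 + 1\right) = 2 G^{2} + 3 = 3 + 2 G^{2}$)
$\frac{1}{I{\left(V \right)}} = \frac{1}{3 + 2 \left(-48\right)^{2}} = \frac{1}{3 + 2 \cdot 2304} = \frac{1}{3 + 4608} = \frac{1}{4611}$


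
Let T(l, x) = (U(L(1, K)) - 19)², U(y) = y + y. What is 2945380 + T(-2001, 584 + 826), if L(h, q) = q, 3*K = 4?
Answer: 26510821/9 ≈ 2.9456e+6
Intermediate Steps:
K = 4/3 (K = (⅓)*4 = 4/3 ≈ 1.3333)
U(y) = 2*y
T(l, x) = 2401/9 (T(l, x) = (2*(4/3) - 19)² = (8/3 - 19)² = (-49/3)² = 2401/9)
2945380 + T(-2001, 584 + 826) = 2945380 + 2401/9 = 26510821/9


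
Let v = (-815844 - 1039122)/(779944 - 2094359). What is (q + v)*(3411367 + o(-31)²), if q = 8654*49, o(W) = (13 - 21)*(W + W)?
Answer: 2038531209199287448/1314415 ≈ 1.5509e+12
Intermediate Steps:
o(W) = -16*W
v = 1854966/1314415 (v = -1854966/(-1314415) = -1854966*(-1/1314415) = 1854966/1314415 ≈ 1.4112)
q = 424046
(q + v)*(3411367 + o(-31)²) = (424046 + 1854966/1314415)*(3411367 + (-16*(-31))²) = 557374278056*(3411367 + 496²)/1314415 = 557374278056*(3411367 + 246016)/1314415 = (557374278056/1314415)*3657383 = 2038531209199287448/1314415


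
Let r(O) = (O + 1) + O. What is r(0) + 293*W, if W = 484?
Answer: 141813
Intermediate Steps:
r(O) = 1 + 2*O (r(O) = (1 + O) + O = 1 + 2*O)
r(0) + 293*W = (1 + 2*0) + 293*484 = (1 + 0) + 141812 = 1 + 141812 = 141813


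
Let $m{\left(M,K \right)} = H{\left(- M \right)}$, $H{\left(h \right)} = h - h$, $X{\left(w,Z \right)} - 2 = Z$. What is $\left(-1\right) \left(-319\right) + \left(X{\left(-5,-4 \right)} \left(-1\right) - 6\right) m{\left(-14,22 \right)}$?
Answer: $319$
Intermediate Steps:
$X{\left(w,Z \right)} = 2 + Z$
$H{\left(h \right)} = 0$
$m{\left(M,K \right)} = 0$
$\left(-1\right) \left(-319\right) + \left(X{\left(-5,-4 \right)} \left(-1\right) - 6\right) m{\left(-14,22 \right)} = \left(-1\right) \left(-319\right) + \left(\left(2 - 4\right) \left(-1\right) - 6\right) 0 = 319 + \left(\left(-2\right) \left(-1\right) - 6\right) 0 = 319 + \left(2 - 6\right) 0 = 319 - 0 = 319 + 0 = 319$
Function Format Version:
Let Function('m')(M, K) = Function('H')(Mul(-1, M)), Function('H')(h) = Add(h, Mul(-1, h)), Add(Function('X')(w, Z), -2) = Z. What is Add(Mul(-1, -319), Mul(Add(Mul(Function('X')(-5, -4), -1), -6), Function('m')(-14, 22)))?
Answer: 319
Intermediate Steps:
Function('X')(w, Z) = Add(2, Z)
Function('H')(h) = 0
Function('m')(M, K) = 0
Add(Mul(-1, -319), Mul(Add(Mul(Function('X')(-5, -4), -1), -6), Function('m')(-14, 22))) = Add(Mul(-1, -319), Mul(Add(Mul(Add(2, -4), -1), -6), 0)) = Add(319, Mul(Add(Mul(-2, -1), -6), 0)) = Add(319, Mul(Add(2, -6), 0)) = Add(319, Mul(-4, 0)) = Add(319, 0) = 319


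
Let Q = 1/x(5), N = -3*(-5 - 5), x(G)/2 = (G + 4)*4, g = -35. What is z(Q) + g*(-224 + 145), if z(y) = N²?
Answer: 3665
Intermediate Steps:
x(G) = 32 + 8*G (x(G) = 2*((G + 4)*4) = 2*((4 + G)*4) = 2*(16 + 4*G) = 32 + 8*G)
N = 30 (N = -3*(-10) = 30)
Q = 1/72 (Q = 1/(32 + 8*5) = 1/(32 + 40) = 1/72 ≈ 0.013889)
z(y) = 900 (z(y) = 30² = 900)
z(Q) + g*(-224 + 145) = 900 - 35*(-224 + 145) = 900 - 35*(-79) = 900 + 2765 = 3665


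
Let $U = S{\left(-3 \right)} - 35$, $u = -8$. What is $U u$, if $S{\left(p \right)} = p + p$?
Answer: $328$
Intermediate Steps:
$S{\left(p \right)} = 2 p$
$U = -41$ ($U = 2 \left(-3\right) - 35 = -6 - 35 = -41$)
$U u = \left(-41\right) \left(-8\right) = 328$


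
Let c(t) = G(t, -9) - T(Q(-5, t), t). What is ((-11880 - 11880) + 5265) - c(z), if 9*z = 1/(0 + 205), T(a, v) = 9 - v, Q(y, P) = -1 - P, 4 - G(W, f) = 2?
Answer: -34110361/1845 ≈ -18488.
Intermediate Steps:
G(W, f) = 2 (G(W, f) = 4 - 1*2 = 4 - 2 = 2)
z = 1/1845 (z = 1/(9*(0 + 205)) = (⅑)/205 = (⅑)*(1/205) = 1/1845 ≈ 0.00054201)
c(t) = -7 + t (c(t) = 2 - (9 - t) = 2 + (-9 + t) = -7 + t)
((-11880 - 11880) + 5265) - c(z) = ((-11880 - 11880) + 5265) - (-7 + 1/1845) = (-23760 + 5265) - 1*(-12914/1845) = -18495 + 12914/1845 = -34110361/1845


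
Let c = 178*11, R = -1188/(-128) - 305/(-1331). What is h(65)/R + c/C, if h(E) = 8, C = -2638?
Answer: 52870191/534283373 ≈ 0.098955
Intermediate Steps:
R = 405067/42592 (R = -1188*(-1/128) - 305*(-1/1331) = 297/32 + 305/1331 = 405067/42592 ≈ 9.5104)
c = 1958
h(65)/R + c/C = 8/(405067/42592) + 1958/(-2638) = 8*(42592/405067) + 1958*(-1/2638) = 340736/405067 - 979/1319 = 52870191/534283373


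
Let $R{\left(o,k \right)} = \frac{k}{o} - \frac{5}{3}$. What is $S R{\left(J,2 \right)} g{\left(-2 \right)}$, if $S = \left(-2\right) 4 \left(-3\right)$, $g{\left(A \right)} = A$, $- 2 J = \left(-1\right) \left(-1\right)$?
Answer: $272$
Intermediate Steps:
$J = - \frac{1}{2}$ ($J = - \frac{\left(-1\right) \left(-1\right)}{2} = \left(- \frac{1}{2}\right) 1 = - \frac{1}{2} \approx -0.5$)
$S = 24$ ($S = \left(-8\right) \left(-3\right) = 24$)
$R{\left(o,k \right)} = - \frac{5}{3} + \frac{k}{o}$ ($R{\left(o,k \right)} = \frac{k}{o} - \frac{5}{3} = - \frac{5}{3} + \frac{k}{o}$)
$S R{\left(J,2 \right)} g{\left(-2 \right)} = 24 \left(- \frac{5}{3} + \frac{2}{- \frac{1}{2}}\right) \left(-2\right) = 24 \left(- \frac{5}{3} + 2 \left(-2\right)\right) \left(-2\right) = 24 \left(- \frac{5}{3} - 4\right) \left(-2\right) = 24 \left(- \frac{17}{3}\right) \left(-2\right) = \left(-136\right) \left(-2\right) = 272$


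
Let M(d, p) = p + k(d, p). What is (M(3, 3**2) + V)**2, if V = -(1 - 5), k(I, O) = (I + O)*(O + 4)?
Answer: 28561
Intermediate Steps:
k(I, O) = (4 + O)*(I + O) (k(I, O) = (I + O)*(4 + O) = (4 + O)*(I + O))
M(d, p) = p**2 + 4*d + 5*p + d*p (M(d, p) = p + (p**2 + 4*d + 4*p + d*p) = p**2 + 4*d + 5*p + d*p)
V = 4 (V = -1*(-4) = 4)
(M(3, 3**2) + V)**2 = (((3**2)**2 + 4*3 + 5*3**2 + 3*3**2) + 4)**2 = ((9**2 + 12 + 5*9 + 3*9) + 4)**2 = ((81 + 12 + 45 + 27) + 4)**2 = (165 + 4)**2 = 169**2 = 28561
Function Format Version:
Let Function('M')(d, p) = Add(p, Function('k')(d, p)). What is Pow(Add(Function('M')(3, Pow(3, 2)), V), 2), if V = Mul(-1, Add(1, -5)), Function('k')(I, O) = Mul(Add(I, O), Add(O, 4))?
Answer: 28561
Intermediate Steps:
Function('k')(I, O) = Mul(Add(4, O), Add(I, O)) (Function('k')(I, O) = Mul(Add(I, O), Add(4, O)) = Mul(Add(4, O), Add(I, O)))
Function('M')(d, p) = Add(Pow(p, 2), Mul(4, d), Mul(5, p), Mul(d, p)) (Function('M')(d, p) = Add(p, Add(Pow(p, 2), Mul(4, d), Mul(4, p), Mul(d, p))) = Add(Pow(p, 2), Mul(4, d), Mul(5, p), Mul(d, p)))
V = 4 (V = Mul(-1, -4) = 4)
Pow(Add(Function('M')(3, Pow(3, 2)), V), 2) = Pow(Add(Add(Pow(Pow(3, 2), 2), Mul(4, 3), Mul(5, Pow(3, 2)), Mul(3, Pow(3, 2))), 4), 2) = Pow(Add(Add(Pow(9, 2), 12, Mul(5, 9), Mul(3, 9)), 4), 2) = Pow(Add(Add(81, 12, 45, 27), 4), 2) = Pow(Add(165, 4), 2) = Pow(169, 2) = 28561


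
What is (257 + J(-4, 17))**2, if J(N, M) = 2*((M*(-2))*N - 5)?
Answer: 269361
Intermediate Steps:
J(N, M) = -10 - 4*M*N (J(N, M) = 2*((-2*M)*N - 5) = 2*(-2*M*N - 5) = 2*(-5 - 2*M*N) = -10 - 4*M*N)
(257 + J(-4, 17))**2 = (257 + (-10 - 4*17*(-4)))**2 = (257 + (-10 + 272))**2 = (257 + 262)**2 = 519**2 = 269361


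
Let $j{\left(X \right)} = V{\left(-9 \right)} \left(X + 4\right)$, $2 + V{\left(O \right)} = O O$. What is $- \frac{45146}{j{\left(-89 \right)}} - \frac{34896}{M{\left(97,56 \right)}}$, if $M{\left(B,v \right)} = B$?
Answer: $- \frac{229947478}{651355} \approx -353.03$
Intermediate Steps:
$V{\left(O \right)} = -2 + O^{2}$ ($V{\left(O \right)} = -2 + O O = -2 + O^{2}$)
$j{\left(X \right)} = 316 + 79 X$ ($j{\left(X \right)} = \left(-2 + \left(-9\right)^{2}\right) \left(X + 4\right) = \left(-2 + 81\right) \left(4 + X\right) = 79 \left(4 + X\right) = 316 + 79 X$)
$- \frac{45146}{j{\left(-89 \right)}} - \frac{34896}{M{\left(97,56 \right)}} = - \frac{45146}{316 + 79 \left(-89\right)} - \frac{34896}{97} = - \frac{45146}{316 - 7031} - \frac{34896}{97} = - \frac{45146}{-6715} - \frac{34896}{97} = \left(-45146\right) \left(- \frac{1}{6715}\right) - \frac{34896}{97} = \frac{45146}{6715} - \frac{34896}{97} = - \frac{229947478}{651355}$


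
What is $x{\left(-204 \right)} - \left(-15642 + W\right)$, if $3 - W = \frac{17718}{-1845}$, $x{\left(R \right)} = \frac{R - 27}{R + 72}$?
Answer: $\frac{38452621}{2460} \approx 15631.0$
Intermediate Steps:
$x{\left(R \right)} = \frac{-27 + R}{72 + R}$
$W = \frac{7751}{615}$ ($W = 3 - \frac{17718}{-1845} = 3 - 17718 \left(- \frac{1}{1845}\right) = 3 - - \frac{5906}{615} = 3 + \frac{5906}{615} = \frac{7751}{615} \approx 12.603$)
$x{\left(-204 \right)} - \left(-15642 + W\right) = \frac{-27 - 204}{72 - 204} + \left(15642 - \frac{7751}{615}\right) = \frac{1}{-132} \left(-231\right) + \left(15642 - \frac{7751}{615}\right) = \left(- \frac{1}{132}\right) \left(-231\right) + \frac{9612079}{615} = \frac{7}{4} + \frac{9612079}{615} = \frac{38452621}{2460}$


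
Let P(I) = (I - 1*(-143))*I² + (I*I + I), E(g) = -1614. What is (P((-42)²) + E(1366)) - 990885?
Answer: 5936125233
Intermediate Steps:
P(I) = I + I² + I²*(143 + I) (P(I) = (I + 143)*I² + (I² + I) = (143 + I)*I² + (I + I²) = I²*(143 + I) + (I + I²) = I + I² + I²*(143 + I))
(P((-42)²) + E(1366)) - 990885 = ((-42)²*(1 + ((-42)²)² + 144*(-42)²) - 1614) - 990885 = (1764*(1 + 1764² + 144*1764) - 1614) - 990885 = (1764*(1 + 3111696 + 254016) - 1614) - 990885 = (1764*3365713 - 1614) - 990885 = (5937117732 - 1614) - 990885 = 5937116118 - 990885 = 5936125233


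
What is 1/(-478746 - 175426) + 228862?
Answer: 149715112263/654172 ≈ 2.2886e+5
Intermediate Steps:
1/(-478746 - 175426) + 228862 = 1/(-654172) + 228862 = -1/654172 + 228862 = 149715112263/654172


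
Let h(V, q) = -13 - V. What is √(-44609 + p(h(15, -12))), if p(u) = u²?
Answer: 5*I*√1753 ≈ 209.34*I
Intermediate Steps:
√(-44609 + p(h(15, -12))) = √(-44609 + (-13 - 1*15)²) = √(-44609 + (-13 - 15)²) = √(-44609 + (-28)²) = √(-44609 + 784) = √(-43825) = 5*I*√1753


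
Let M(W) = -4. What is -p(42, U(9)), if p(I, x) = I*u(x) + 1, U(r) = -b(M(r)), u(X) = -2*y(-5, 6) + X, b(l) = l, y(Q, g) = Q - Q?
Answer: -169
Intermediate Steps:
y(Q, g) = 0
u(X) = X (u(X) = -2*0 + X = 0 + X = X)
U(r) = 4 (U(r) = -1*(-4) = 4)
p(I, x) = 1 + I*x (p(I, x) = I*x + 1 = 1 + I*x)
-p(42, U(9)) = -(1 + 42*4) = -(1 + 168) = -1*169 = -169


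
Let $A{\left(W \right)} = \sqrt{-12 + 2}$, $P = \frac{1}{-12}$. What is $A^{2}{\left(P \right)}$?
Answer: $-10$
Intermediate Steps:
$P = - \frac{1}{12} \approx -0.083333$
$A{\left(W \right)} = i \sqrt{10}$ ($A{\left(W \right)} = \sqrt{-10} = i \sqrt{10}$)
$A^{2}{\left(P \right)} = \left(i \sqrt{10}\right)^{2} = -10$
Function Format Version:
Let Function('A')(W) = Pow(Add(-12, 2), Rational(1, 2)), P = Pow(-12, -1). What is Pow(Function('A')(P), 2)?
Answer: -10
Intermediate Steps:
P = Rational(-1, 12) ≈ -0.083333
Function('A')(W) = Mul(I, Pow(10, Rational(1, 2))) (Function('A')(W) = Pow(-10, Rational(1, 2)) = Mul(I, Pow(10, Rational(1, 2))))
Pow(Function('A')(P), 2) = Pow(Mul(I, Pow(10, Rational(1, 2))), 2) = -10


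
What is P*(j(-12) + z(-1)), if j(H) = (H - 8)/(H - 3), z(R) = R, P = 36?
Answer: 12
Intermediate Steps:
j(H) = (-8 + H)/(-3 + H)
P*(j(-12) + z(-1)) = 36*((-8 - 12)/(-3 - 12) - 1) = 36*(-20/(-15) - 1) = 36*(-1/15*(-20) - 1) = 36*(4/3 - 1) = 36*(1/3) = 12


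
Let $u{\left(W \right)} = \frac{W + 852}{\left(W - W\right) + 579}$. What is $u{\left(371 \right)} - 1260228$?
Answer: $- \frac{729670789}{579} \approx -1.2602 \cdot 10^{6}$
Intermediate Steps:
$u{\left(W \right)} = \frac{284}{193} + \frac{W}{579}$ ($u{\left(W \right)} = \frac{852 + W}{0 + 579} = \frac{852 + W}{579} = \left(852 + W\right) \frac{1}{579} = \frac{284}{193} + \frac{W}{579}$)
$u{\left(371 \right)} - 1260228 = \left(\frac{284}{193} + \frac{1}{579} \cdot 371\right) - 1260228 = \left(\frac{284}{193} + \frac{371}{579}\right) - 1260228 = \frac{1223}{579} - 1260228 = - \frac{729670789}{579}$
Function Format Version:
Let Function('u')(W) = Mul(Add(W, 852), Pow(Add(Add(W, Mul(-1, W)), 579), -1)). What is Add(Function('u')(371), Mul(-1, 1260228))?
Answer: Rational(-729670789, 579) ≈ -1.2602e+6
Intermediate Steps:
Function('u')(W) = Add(Rational(284, 193), Mul(Rational(1, 579), W)) (Function('u')(W) = Mul(Add(852, W), Pow(Add(0, 579), -1)) = Mul(Add(852, W), Pow(579, -1)) = Mul(Add(852, W), Rational(1, 579)) = Add(Rational(284, 193), Mul(Rational(1, 579), W)))
Add(Function('u')(371), Mul(-1, 1260228)) = Add(Add(Rational(284, 193), Mul(Rational(1, 579), 371)), Mul(-1, 1260228)) = Add(Add(Rational(284, 193), Rational(371, 579)), -1260228) = Add(Rational(1223, 579), -1260228) = Rational(-729670789, 579)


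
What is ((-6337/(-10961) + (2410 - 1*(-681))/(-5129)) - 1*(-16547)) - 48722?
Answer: -1808846705553/56218969 ≈ -32175.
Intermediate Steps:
((-6337/(-10961) + (2410 - 1*(-681))/(-5129)) - 1*(-16547)) - 48722 = ((-6337*(-1/10961) + (2410 + 681)*(-1/5129)) + 16547) - 48722 = ((6337/10961 + 3091*(-1/5129)) + 16547) - 48722 = ((6337/10961 - 3091/5129) + 16547) - 48722 = (-1377978/56218969 + 16547) - 48722 = 930253902065/56218969 - 48722 = -1808846705553/56218969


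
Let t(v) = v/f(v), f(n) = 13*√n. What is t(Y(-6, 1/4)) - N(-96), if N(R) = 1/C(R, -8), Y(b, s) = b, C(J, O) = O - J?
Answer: -1/88 + I*√6/13 ≈ -0.011364 + 0.18842*I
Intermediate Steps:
t(v) = √v/13 (t(v) = v/((13*√v)) = v*(1/(13*√v)) = √v/13)
N(R) = 1/(-8 - R)
t(Y(-6, 1/4)) - N(-96) = √(-6)/13 - (-1)/(8 - 96) = (I*√6)/13 - (-1)/(-88) = I*√6/13 - (-1)*(-1)/88 = I*√6/13 - 1*1/88 = I*√6/13 - 1/88 = -1/88 + I*√6/13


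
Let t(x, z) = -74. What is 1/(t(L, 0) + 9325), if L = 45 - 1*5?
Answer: 1/9251 ≈ 0.00010810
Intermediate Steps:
L = 40 (L = 45 - 5 = 40)
1/(t(L, 0) + 9325) = 1/(-74 + 9325) = 1/9251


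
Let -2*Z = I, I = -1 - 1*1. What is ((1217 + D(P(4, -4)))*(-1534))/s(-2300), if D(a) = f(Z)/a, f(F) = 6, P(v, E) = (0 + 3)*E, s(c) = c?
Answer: 1866111/2300 ≈ 811.35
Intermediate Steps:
P(v, E) = 3*E
I = -2 (I = -1 - 1 = -2)
Z = 1 (Z = -1/2*(-2) = 1)
D(a) = 6/a
((1217 + D(P(4, -4)))*(-1534))/s(-2300) = ((1217 + 6/((3*(-4))))*(-1534))/(-2300) = ((1217 + 6/(-12))*(-1534))*(-1/2300) = ((1217 + 6*(-1/12))*(-1534))*(-1/2300) = ((1217 - 1/2)*(-1534))*(-1/2300) = ((2433/2)*(-1534))*(-1/2300) = -1866111*(-1/2300) = 1866111/2300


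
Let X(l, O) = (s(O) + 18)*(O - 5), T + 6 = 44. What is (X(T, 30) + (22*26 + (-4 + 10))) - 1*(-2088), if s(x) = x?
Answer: 3866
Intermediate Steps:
T = 38 (T = -6 + 44 = 38)
X(l, O) = (-5 + O)*(18 + O) (X(l, O) = (O + 18)*(O - 5) = (18 + O)*(-5 + O) = (-5 + O)*(18 + O))
(X(T, 30) + (22*26 + (-4 + 10))) - 1*(-2088) = ((-90 + 30² + 13*30) + (22*26 + (-4 + 10))) - 1*(-2088) = ((-90 + 900 + 390) + (572 + 6)) + 2088 = (1200 + 578) + 2088 = 1778 + 2088 = 3866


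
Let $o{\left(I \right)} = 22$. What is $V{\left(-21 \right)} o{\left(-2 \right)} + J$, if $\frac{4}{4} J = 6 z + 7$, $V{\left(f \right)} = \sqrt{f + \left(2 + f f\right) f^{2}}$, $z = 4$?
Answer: $31 + 22 \sqrt{195342} \approx 9754.5$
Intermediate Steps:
$V{\left(f \right)} = \sqrt{f + f^{2} \left(2 + f^{2}\right)}$ ($V{\left(f \right)} = \sqrt{f + \left(2 + f^{2}\right) f^{2}} = \sqrt{f + f^{2} \left(2 + f^{2}\right)}$)
$J = 31$ ($J = 6 \cdot 4 + 7 = 24 + 7 = 31$)
$V{\left(-21 \right)} o{\left(-2 \right)} + J = \sqrt{- 21 \left(1 + \left(-21\right)^{3} + 2 \left(-21\right)\right)} 22 + 31 = \sqrt{- 21 \left(1 - 9261 - 42\right)} 22 + 31 = \sqrt{\left(-21\right) \left(-9302\right)} 22 + 31 = \sqrt{195342} \cdot 22 + 31 = 22 \sqrt{195342} + 31 = 31 + 22 \sqrt{195342}$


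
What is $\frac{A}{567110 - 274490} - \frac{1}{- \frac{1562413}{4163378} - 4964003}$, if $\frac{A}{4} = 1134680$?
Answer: $\frac{4690091466390101510}{302379205386167157} \approx 15.511$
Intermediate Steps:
$A = 4538720$ ($A = 4 \cdot 1134680 = 4538720$)
$\frac{A}{567110 - 274490} - \frac{1}{- \frac{1562413}{4163378} - 4964003} = \frac{4538720}{567110 - 274490} - \frac{1}{- \frac{1562413}{4163378} - 4964003} = \frac{4538720}{292620} - \frac{1}{\left(-1562413\right) \frac{1}{4163378} - 4964003} = 4538720 \cdot \frac{1}{292620} - \frac{1}{- \frac{1562413}{4163378} - 4964003} = \frac{226936}{14631} - \frac{1}{- \frac{20667022444547}{4163378}} = \frac{226936}{14631} - - \frac{4163378}{20667022444547} = \frac{226936}{14631} + \frac{4163378}{20667022444547} = \frac{4690091466390101510}{302379205386167157}$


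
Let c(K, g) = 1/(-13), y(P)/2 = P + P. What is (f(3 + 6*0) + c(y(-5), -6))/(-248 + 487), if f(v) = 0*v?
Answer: -1/3107 ≈ -0.00032185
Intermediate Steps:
y(P) = 4*P (y(P) = 2*(P + P) = 2*(2*P) = 4*P)
f(v) = 0
c(K, g) = -1/13
(f(3 + 6*0) + c(y(-5), -6))/(-248 + 487) = (0 - 1/13)/(-248 + 487) = -1/13/239 = -1/13*1/239 = -1/3107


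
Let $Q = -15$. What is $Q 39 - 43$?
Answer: $-628$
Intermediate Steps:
$Q 39 - 43 = \left(-15\right) 39 - 43 = -585 - 43 = -628$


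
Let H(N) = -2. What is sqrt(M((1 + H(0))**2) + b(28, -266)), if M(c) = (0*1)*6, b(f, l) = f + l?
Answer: I*sqrt(238) ≈ 15.427*I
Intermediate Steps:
M(c) = 0 (M(c) = 0*6 = 0)
sqrt(M((1 + H(0))**2) + b(28, -266)) = sqrt(0 + (28 - 266)) = sqrt(0 - 238) = sqrt(-238) = I*sqrt(238)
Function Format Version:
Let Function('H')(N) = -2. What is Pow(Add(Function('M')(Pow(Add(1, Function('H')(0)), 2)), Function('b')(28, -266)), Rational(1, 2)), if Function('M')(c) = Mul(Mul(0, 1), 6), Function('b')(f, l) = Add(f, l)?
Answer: Mul(I, Pow(238, Rational(1, 2))) ≈ Mul(15.427, I)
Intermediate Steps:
Function('M')(c) = 0 (Function('M')(c) = Mul(0, 6) = 0)
Pow(Add(Function('M')(Pow(Add(1, Function('H')(0)), 2)), Function('b')(28, -266)), Rational(1, 2)) = Pow(Add(0, Add(28, -266)), Rational(1, 2)) = Pow(Add(0, -238), Rational(1, 2)) = Pow(-238, Rational(1, 2)) = Mul(I, Pow(238, Rational(1, 2)))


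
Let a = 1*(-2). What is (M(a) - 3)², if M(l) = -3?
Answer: 36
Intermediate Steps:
a = -2
(M(a) - 3)² = (-3 - 3)² = (-6)² = 36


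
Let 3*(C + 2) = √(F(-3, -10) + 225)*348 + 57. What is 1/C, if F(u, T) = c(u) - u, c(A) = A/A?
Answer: -17/3081135 + 116*√229/3081135 ≈ 0.00056421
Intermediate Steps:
c(A) = 1
F(u, T) = 1 - u
C = 17 + 116*√229 (C = -2 + (√((1 - 1*(-3)) + 225)*348 + 57)/3 = -2 + (√((1 + 3) + 225)*348 + 57)/3 = -2 + (√(4 + 225)*348 + 57)/3 = -2 + (√229*348 + 57)/3 = -2 + (348*√229 + 57)/3 = -2 + (57 + 348*√229)/3 = -2 + (19 + 116*√229) = 17 + 116*√229 ≈ 1772.4)
1/C = 1/(17 + 116*√229)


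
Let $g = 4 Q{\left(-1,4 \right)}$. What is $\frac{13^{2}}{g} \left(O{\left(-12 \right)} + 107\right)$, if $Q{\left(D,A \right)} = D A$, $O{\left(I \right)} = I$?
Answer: $- \frac{16055}{16} \approx -1003.4$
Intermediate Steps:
$Q{\left(D,A \right)} = A D$
$g = -16$ ($g = 4 \cdot 4 \left(-1\right) = 4 \left(-4\right) = -16$)
$\frac{13^{2}}{g} \left(O{\left(-12 \right)} + 107\right) = \frac{13^{2}}{-16} \left(-12 + 107\right) = 169 \left(- \frac{1}{16}\right) 95 = \left(- \frac{169}{16}\right) 95 = - \frac{16055}{16}$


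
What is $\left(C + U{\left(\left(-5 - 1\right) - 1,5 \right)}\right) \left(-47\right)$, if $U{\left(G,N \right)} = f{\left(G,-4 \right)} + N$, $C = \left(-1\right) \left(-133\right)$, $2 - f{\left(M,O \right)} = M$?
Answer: $-6909$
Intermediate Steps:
$f{\left(M,O \right)} = 2 - M$
$C = 133$
$U{\left(G,N \right)} = 2 + N - G$ ($U{\left(G,N \right)} = \left(2 - G\right) + N = 2 + N - G$)
$\left(C + U{\left(\left(-5 - 1\right) - 1,5 \right)}\right) \left(-47\right) = \left(133 + \left(2 + 5 - \left(\left(-5 - 1\right) - 1\right)\right)\right) \left(-47\right) = \left(133 + \left(2 + 5 - \left(-6 - 1\right)\right)\right) \left(-47\right) = \left(133 + \left(2 + 5 - -7\right)\right) \left(-47\right) = \left(133 + \left(2 + 5 + 7\right)\right) \left(-47\right) = \left(133 + 14\right) \left(-47\right) = 147 \left(-47\right) = -6909$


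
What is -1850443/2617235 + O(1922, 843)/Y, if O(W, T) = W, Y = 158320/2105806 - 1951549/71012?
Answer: -379903024736343364481/5363160719090663345 ≈ -70.836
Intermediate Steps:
Y = -2049170486827/74768747836 (Y = 158320*(1/2105806) - 1951549*1/71012 = 79160/1052903 - 1951549/71012 = -2049170486827/74768747836 ≈ -27.407)
-1850443/2617235 + O(1922, 843)/Y = -1850443/2617235 + 1922/(-2049170486827/74768747836) = -1850443*1/2617235 + 1922*(-74768747836/2049170486827) = -1850443/2617235 - 143705533340792/2049170486827 = -379903024736343364481/5363160719090663345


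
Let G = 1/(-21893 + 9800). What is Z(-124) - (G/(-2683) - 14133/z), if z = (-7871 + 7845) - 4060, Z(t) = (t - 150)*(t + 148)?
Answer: -32305725679011/4910088542 ≈ -6579.5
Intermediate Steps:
G = -1/12093 (G = 1/(-12093) = -1/12093 ≈ -8.2692e-5)
Z(t) = (-150 + t)*(148 + t)
z = -4086 (z = -26 - 4060 = -4086)
Z(-124) - (G/(-2683) - 14133/z) = (-22200 + (-124)² - 2*(-124)) - (-1/12093/(-2683) - 14133/(-4086)) = (-22200 + 15376 + 248) - (-1/12093*(-1/2683) - 14133*(-1/4086)) = -6576 - (1/32445519 + 4711/1362) = -6576 - 1*16983426819/4910088542 = -6576 - 16983426819/4910088542 = -32305725679011/4910088542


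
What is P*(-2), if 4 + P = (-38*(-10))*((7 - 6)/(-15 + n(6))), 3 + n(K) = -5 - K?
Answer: 992/29 ≈ 34.207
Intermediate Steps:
n(K) = -8 - K (n(K) = -3 + (-5 - K) = -8 - K)
P = -496/29 (P = -4 + (-38*(-10))*((7 - 6)/(-15 + (-8 - 1*6))) = -4 + 380*(1/(-15 + (-8 - 6))) = -4 + 380*(1/(-15 - 14)) = -4 + 380*(1/(-29)) = -4 + 380*(1*(-1/29)) = -4 + 380*(-1/29) = -4 - 380/29 = -496/29 ≈ -17.103)
P*(-2) = -496/29*(-2) = 992/29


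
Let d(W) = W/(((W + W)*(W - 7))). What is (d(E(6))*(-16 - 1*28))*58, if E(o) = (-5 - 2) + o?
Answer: 319/2 ≈ 159.50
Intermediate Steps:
E(o) = -7 + o
d(W) = 1/(2*(-7 + W)) (d(W) = W/(((2*W)*(-7 + W))) = W/((2*W*(-7 + W))) = W*(1/(2*W*(-7 + W))) = 1/(2*(-7 + W)))
(d(E(6))*(-16 - 1*28))*58 = ((1/(2*(-7 + (-7 + 6))))*(-16 - 1*28))*58 = ((1/(2*(-7 - 1)))*(-16 - 28))*58 = (((½)/(-8))*(-44))*58 = (((½)*(-⅛))*(-44))*58 = -1/16*(-44)*58 = (11/4)*58 = 319/2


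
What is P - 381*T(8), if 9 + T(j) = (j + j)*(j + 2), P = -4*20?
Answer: -57611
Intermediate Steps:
P = -80
T(j) = -9 + 2*j*(2 + j) (T(j) = -9 + (j + j)*(j + 2) = -9 + (2*j)*(2 + j) = -9 + 2*j*(2 + j))
P - 381*T(8) = -80 - 381*(-9 + 2*8² + 4*8) = -80 - 381*(-9 + 2*64 + 32) = -80 - 381*(-9 + 128 + 32) = -80 - 381*151 = -80 - 57531 = -57611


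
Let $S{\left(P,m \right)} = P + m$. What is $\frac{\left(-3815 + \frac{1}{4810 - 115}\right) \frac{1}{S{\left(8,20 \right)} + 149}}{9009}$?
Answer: $- \frac{17911424}{7486614135} \approx -0.0023925$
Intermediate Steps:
$\frac{\left(-3815 + \frac{1}{4810 - 115}\right) \frac{1}{S{\left(8,20 \right)} + 149}}{9009} = \frac{\left(-3815 + \frac{1}{4810 - 115}\right) \frac{1}{\left(8 + 20\right) + 149}}{9009} = \frac{-3815 + \frac{1}{4810 - 115}}{28 + 149} \cdot \frac{1}{9009} = \frac{-3815 + \frac{1}{4810 - 115}}{177} \cdot \frac{1}{9009} = \left(-3815 + \frac{1}{4695}\right) \frac{1}{177} \cdot \frac{1}{9009} = \left(- \frac{17911424}{4695}\right) \frac{1}{177} \cdot \frac{1}{9009} = \left(- \frac{17911424}{831015}\right) \frac{1}{9009} = - \frac{17911424}{7486614135}$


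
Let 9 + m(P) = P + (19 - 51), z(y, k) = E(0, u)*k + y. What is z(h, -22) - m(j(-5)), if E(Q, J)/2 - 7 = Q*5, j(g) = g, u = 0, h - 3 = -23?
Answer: -282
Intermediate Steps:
h = -20 (h = 3 - 23 = -20)
E(Q, J) = 14 + 10*Q (E(Q, J) = 14 + 2*(Q*5) = 14 + 2*(5*Q) = 14 + 10*Q)
z(y, k) = y + 14*k (z(y, k) = (14 + 10*0)*k + y = (14 + 0)*k + y = 14*k + y = y + 14*k)
m(P) = -41 + P (m(P) = -9 + (P + (19 - 51)) = -9 + (P - 32) = -9 + (-32 + P) = -41 + P)
z(h, -22) - m(j(-5)) = (-20 + 14*(-22)) - (-41 - 5) = (-20 - 308) - 1*(-46) = -328 + 46 = -282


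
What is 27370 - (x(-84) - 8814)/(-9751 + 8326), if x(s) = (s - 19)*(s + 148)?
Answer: 38986844/1425 ≈ 27359.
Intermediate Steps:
x(s) = (-19 + s)*(148 + s)
27370 - (x(-84) - 8814)/(-9751 + 8326) = 27370 - ((-2812 + (-84)² + 129*(-84)) - 8814)/(-9751 + 8326) = 27370 - ((-2812 + 7056 - 10836) - 8814)/(-1425) = 27370 - (-6592 - 8814)*(-1)/1425 = 27370 - (-15406)*(-1)/1425 = 27370 - 1*15406/1425 = 27370 - 15406/1425 = 38986844/1425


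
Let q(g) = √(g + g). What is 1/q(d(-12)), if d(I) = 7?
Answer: √14/14 ≈ 0.26726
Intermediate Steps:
q(g) = √2*√g (q(g) = √(2*g) = √2*√g)
1/q(d(-12)) = 1/(√2*√7) = 1/(√14) = √14/14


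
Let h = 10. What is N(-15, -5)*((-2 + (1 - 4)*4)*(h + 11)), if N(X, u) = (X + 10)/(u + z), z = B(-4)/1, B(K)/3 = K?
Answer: -1470/17 ≈ -86.471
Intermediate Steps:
B(K) = 3*K
z = -12 (z = (3*(-4))/1 = -12*1 = -12)
N(X, u) = (10 + X)/(-12 + u) (N(X, u) = (X + 10)/(u - 12) = (10 + X)/(-12 + u))
N(-15, -5)*((-2 + (1 - 4)*4)*(h + 11)) = ((10 - 15)/(-12 - 5))*((-2 + (1 - 4)*4)*(10 + 11)) = (-5/(-17))*((-2 - 3*4)*21) = (-1/17*(-5))*((-2 - 12)*21) = 5*(-14*21)/17 = (5/17)*(-294) = -1470/17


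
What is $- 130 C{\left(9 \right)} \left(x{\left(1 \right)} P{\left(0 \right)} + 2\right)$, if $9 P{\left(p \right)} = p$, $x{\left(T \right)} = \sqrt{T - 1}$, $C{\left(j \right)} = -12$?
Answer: $3120$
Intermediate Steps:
$x{\left(T \right)} = \sqrt{-1 + T}$
$P{\left(p \right)} = \frac{p}{9}$
$- 130 C{\left(9 \right)} \left(x{\left(1 \right)} P{\left(0 \right)} + 2\right) = \left(-130\right) \left(-12\right) \left(\sqrt{-1 + 1} \cdot \frac{1}{9} \cdot 0 + 2\right) = 1560 \left(\sqrt{0} \cdot 0 + 2\right) = 1560 \left(0 \cdot 0 + 2\right) = 1560 \left(0 + 2\right) = 1560 \cdot 2 = 3120$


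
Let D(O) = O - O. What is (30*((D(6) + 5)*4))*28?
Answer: 16800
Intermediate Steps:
D(O) = 0
(30*((D(6) + 5)*4))*28 = (30*((0 + 5)*4))*28 = (30*(5*4))*28 = (30*20)*28 = 600*28 = 16800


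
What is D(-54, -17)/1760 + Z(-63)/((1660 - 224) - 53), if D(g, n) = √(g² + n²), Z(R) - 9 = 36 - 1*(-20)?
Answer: 65/1383 + √3205/1760 ≈ 0.079166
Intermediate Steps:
Z(R) = 65 (Z(R) = 9 + (36 - 1*(-20)) = 9 + (36 + 20) = 9 + 56 = 65)
D(-54, -17)/1760 + Z(-63)/((1660 - 224) - 53) = √((-54)² + (-17)²)/1760 + 65/((1660 - 224) - 53) = √(2916 + 289)*(1/1760) + 65/(1436 - 53) = √3205*(1/1760) + 65/1383 = √3205/1760 + 65*(1/1383) = √3205/1760 + 65/1383 = 65/1383 + √3205/1760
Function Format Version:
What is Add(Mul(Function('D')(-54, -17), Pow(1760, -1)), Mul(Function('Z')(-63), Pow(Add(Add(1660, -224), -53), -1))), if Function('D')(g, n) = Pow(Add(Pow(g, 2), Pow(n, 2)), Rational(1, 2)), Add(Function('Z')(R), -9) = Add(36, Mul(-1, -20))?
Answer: Add(Rational(65, 1383), Mul(Rational(1, 1760), Pow(3205, Rational(1, 2)))) ≈ 0.079166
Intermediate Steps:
Function('Z')(R) = 65 (Function('Z')(R) = Add(9, Add(36, Mul(-1, -20))) = Add(9, Add(36, 20)) = Add(9, 56) = 65)
Add(Mul(Function('D')(-54, -17), Pow(1760, -1)), Mul(Function('Z')(-63), Pow(Add(Add(1660, -224), -53), -1))) = Add(Mul(Pow(Add(Pow(-54, 2), Pow(-17, 2)), Rational(1, 2)), Pow(1760, -1)), Mul(65, Pow(Add(Add(1660, -224), -53), -1))) = Add(Mul(Pow(Add(2916, 289), Rational(1, 2)), Rational(1, 1760)), Mul(65, Pow(Add(1436, -53), -1))) = Add(Mul(Pow(3205, Rational(1, 2)), Rational(1, 1760)), Mul(65, Pow(1383, -1))) = Add(Mul(Rational(1, 1760), Pow(3205, Rational(1, 2))), Mul(65, Rational(1, 1383))) = Add(Mul(Rational(1, 1760), Pow(3205, Rational(1, 2))), Rational(65, 1383)) = Add(Rational(65, 1383), Mul(Rational(1, 1760), Pow(3205, Rational(1, 2))))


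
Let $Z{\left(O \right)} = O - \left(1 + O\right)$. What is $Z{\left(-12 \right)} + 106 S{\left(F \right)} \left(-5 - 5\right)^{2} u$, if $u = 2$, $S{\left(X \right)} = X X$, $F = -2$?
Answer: $84799$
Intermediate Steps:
$S{\left(X \right)} = X^{2}$
$Z{\left(O \right)} = -1$
$Z{\left(-12 \right)} + 106 S{\left(F \right)} \left(-5 - 5\right)^{2} u = -1 + 106 \left(-2\right)^{2} \left(-5 - 5\right)^{2} \cdot 2 = -1 + 106 \cdot 4 \left(-10\right)^{2} \cdot 2 = -1 + 106 \cdot 4 \cdot 100 \cdot 2 = -1 + 106 \cdot 400 \cdot 2 = -1 + 106 \cdot 800 = -1 + 84800 = 84799$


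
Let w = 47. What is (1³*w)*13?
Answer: 611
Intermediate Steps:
(1³*w)*13 = (1³*47)*13 = (1*47)*13 = 47*13 = 611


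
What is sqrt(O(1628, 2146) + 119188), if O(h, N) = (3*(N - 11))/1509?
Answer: sqrt(30156710597)/503 ≈ 345.24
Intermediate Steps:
O(h, N) = -11/503 + N/503 (O(h, N) = (3*(-11 + N))*(1/1509) = (-33 + 3*N)*(1/1509) = -11/503 + N/503)
sqrt(O(1628, 2146) + 119188) = sqrt((-11/503 + (1/503)*2146) + 119188) = sqrt((-11/503 + 2146/503) + 119188) = sqrt(2135/503 + 119188) = sqrt(59953699/503) = sqrt(30156710597)/503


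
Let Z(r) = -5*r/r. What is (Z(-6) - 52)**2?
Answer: 3249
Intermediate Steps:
Z(r) = -5 (Z(r) = -5*1 = -5)
(Z(-6) - 52)**2 = (-5 - 52)**2 = (-57)**2 = 3249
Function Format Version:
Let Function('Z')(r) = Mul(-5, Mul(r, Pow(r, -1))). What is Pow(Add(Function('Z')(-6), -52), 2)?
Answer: 3249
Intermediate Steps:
Function('Z')(r) = -5 (Function('Z')(r) = Mul(-5, 1) = -5)
Pow(Add(Function('Z')(-6), -52), 2) = Pow(Add(-5, -52), 2) = Pow(-57, 2) = 3249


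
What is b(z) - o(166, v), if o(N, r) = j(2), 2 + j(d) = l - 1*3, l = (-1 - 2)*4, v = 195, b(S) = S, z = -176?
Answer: -159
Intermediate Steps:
l = -12 (l = -3*4 = -12)
j(d) = -17 (j(d) = -2 + (-12 - 1*3) = -2 + (-12 - 3) = -2 - 15 = -17)
o(N, r) = -17
b(z) - o(166, v) = -176 - 1*(-17) = -176 + 17 = -159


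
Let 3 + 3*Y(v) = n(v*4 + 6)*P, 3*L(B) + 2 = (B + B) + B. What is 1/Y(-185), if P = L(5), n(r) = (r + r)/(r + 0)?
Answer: 9/17 ≈ 0.52941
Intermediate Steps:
L(B) = -⅔ + B (L(B) = -⅔ + ((B + B) + B)/3 = -⅔ + (2*B + B)/3 = -⅔ + (3*B)/3 = -⅔ + B)
n(r) = 2 (n(r) = (2*r)/r = 2)
P = 13/3 (P = -⅔ + 5 = 13/3 ≈ 4.3333)
Y(v) = 17/9 (Y(v) = -1 + (2*(13/3))/3 = -1 + (⅓)*(26/3) = -1 + 26/9 = 17/9)
1/Y(-185) = 1/(17/9) = 9/17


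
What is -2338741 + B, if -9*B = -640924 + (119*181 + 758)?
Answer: -6810014/3 ≈ -2.2700e+6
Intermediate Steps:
B = 206209/3 (B = -(-640924 + (119*181 + 758))/9 = -(-640924 + (21539 + 758))/9 = -(-640924 + 22297)/9 = -⅑*(-618627) = 206209/3 ≈ 68736.)
-2338741 + B = -2338741 + 206209/3 = -6810014/3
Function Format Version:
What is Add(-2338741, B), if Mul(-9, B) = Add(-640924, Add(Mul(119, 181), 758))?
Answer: Rational(-6810014, 3) ≈ -2.2700e+6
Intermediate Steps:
B = Rational(206209, 3) (B = Mul(Rational(-1, 9), Add(-640924, Add(Mul(119, 181), 758))) = Mul(Rational(-1, 9), Add(-640924, Add(21539, 758))) = Mul(Rational(-1, 9), Add(-640924, 22297)) = Mul(Rational(-1, 9), -618627) = Rational(206209, 3) ≈ 68736.)
Add(-2338741, B) = Add(-2338741, Rational(206209, 3)) = Rational(-6810014, 3)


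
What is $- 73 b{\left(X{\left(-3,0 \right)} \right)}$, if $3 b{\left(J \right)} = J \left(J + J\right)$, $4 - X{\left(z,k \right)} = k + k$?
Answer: $- \frac{2336}{3} \approx -778.67$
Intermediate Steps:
$X{\left(z,k \right)} = 4 - 2 k$ ($X{\left(z,k \right)} = 4 - \left(k + k\right) = 4 - 2 k$)
$b{\left(J \right)} = \frac{2 J^{2}}{3}$ ($b{\left(J \right)} = \frac{J \left(J + J\right)}{3} = \frac{J 2 J}{3} = \frac{2 J^{2}}{3}$)
$- 73 b{\left(X{\left(-3,0 \right)} \right)} = - 73 \frac{2 \left(4 - 0\right)^{2}}{3} = - 73 \frac{2 \left(4 + 0\right)^{2}}{3} = - 73 \frac{2 \cdot 4^{2}}{3} = - 73 \cdot \frac{2}{3} \cdot 16 = \left(-73\right) \frac{32}{3} = - \frac{2336}{3}$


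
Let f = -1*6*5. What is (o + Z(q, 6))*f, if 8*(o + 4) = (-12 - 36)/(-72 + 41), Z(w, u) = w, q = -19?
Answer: 21210/31 ≈ 684.19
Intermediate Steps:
f = -30 (f = -6*5 = -30)
o = -118/31 (o = -4 + ((-12 - 36)/(-72 + 41))/8 = -4 + (-48/(-31))/8 = -4 + (-48*(-1/31))/8 = -4 + (⅛)*(48/31) = -4 + 6/31 = -118/31 ≈ -3.8064)
(o + Z(q, 6))*f = (-118/31 - 19)*(-30) = -707/31*(-30) = 21210/31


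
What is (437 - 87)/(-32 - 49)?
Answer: -350/81 ≈ -4.3210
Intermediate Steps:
(437 - 87)/(-32 - 49) = 350/(-81) = 350*(-1/81) = -350/81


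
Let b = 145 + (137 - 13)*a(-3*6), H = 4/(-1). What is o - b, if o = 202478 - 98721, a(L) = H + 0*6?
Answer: 104108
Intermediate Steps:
H = -4 (H = 4*(-1) = -4)
a(L) = -4 (a(L) = -4 + 0*6 = -4 + 0 = -4)
o = 103757
b = -351 (b = 145 + (137 - 13)*(-4) = 145 + 124*(-4) = 145 - 496 = -351)
o - b = 103757 - 1*(-351) = 103757 + 351 = 104108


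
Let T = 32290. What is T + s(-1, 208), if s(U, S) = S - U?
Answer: 32499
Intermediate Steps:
T + s(-1, 208) = 32290 + (208 - 1*(-1)) = 32290 + (208 + 1) = 32290 + 209 = 32499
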